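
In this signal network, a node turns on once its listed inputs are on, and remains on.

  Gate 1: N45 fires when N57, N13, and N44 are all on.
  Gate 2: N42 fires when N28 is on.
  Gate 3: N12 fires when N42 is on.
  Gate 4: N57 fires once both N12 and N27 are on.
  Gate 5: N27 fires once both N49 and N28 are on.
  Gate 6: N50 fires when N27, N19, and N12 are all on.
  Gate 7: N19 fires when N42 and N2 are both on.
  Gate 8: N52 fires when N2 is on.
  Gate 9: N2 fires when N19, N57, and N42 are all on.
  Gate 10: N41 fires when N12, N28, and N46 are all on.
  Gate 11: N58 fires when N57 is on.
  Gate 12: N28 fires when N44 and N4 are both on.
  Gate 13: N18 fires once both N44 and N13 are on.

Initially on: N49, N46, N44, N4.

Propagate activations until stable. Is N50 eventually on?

No

N50 would need N27, N19, and N12 (Gate 6), but N19 never turns on.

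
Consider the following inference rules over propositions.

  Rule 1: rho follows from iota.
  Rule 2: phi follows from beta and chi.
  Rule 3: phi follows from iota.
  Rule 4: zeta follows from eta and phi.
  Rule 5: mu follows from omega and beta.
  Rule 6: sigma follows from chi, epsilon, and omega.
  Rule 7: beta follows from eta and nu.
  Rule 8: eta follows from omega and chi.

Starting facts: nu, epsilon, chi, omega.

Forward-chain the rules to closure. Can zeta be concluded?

omega and chi hold, so eta follows (Rule 8).
From eta and nu, Rule 7 gives beta.
beta and chi hold, so phi follows (Rule 2).
From eta and phi, Rule 4 gives zeta.

Yes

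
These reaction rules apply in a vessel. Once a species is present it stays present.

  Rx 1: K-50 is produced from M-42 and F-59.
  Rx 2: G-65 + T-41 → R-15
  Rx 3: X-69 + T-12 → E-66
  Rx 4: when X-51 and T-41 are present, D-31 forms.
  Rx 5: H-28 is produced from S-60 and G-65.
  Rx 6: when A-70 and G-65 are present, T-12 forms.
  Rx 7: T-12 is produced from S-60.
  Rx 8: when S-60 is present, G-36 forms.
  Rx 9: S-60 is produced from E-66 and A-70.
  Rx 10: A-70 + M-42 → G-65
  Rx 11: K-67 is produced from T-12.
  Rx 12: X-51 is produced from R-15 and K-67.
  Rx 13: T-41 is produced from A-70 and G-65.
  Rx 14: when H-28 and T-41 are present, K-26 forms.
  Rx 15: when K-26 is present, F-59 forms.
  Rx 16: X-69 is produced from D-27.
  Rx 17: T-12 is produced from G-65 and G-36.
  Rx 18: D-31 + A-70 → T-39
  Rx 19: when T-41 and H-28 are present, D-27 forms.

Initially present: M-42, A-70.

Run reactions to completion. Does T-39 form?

Yes

A-70 and M-42 present → G-65 forms (Rx 10).
A-70 and G-65 present → T-12 forms (Rx 6).
A-70 and G-65 present → T-41 forms (Rx 13).
T-12 present → K-67 forms (Rx 11).
G-65 and T-41 present → R-15 forms (Rx 2).
R-15 and K-67 present → X-51 forms (Rx 12).
X-51 and T-41 present → D-31 forms (Rx 4).
D-31 and A-70 present → T-39 forms (Rx 18).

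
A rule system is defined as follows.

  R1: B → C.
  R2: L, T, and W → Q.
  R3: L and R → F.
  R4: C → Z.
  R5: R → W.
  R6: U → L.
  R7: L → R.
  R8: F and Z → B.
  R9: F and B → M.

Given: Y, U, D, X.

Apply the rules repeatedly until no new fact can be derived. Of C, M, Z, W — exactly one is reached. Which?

U holds, so L follows (R6).
From L, R7 gives R.
From R, R5 gives W.
Z would need C (R4), but C is never established. C would need B (R1), but B is never established. M would need F and B (R9), but B is never established.

W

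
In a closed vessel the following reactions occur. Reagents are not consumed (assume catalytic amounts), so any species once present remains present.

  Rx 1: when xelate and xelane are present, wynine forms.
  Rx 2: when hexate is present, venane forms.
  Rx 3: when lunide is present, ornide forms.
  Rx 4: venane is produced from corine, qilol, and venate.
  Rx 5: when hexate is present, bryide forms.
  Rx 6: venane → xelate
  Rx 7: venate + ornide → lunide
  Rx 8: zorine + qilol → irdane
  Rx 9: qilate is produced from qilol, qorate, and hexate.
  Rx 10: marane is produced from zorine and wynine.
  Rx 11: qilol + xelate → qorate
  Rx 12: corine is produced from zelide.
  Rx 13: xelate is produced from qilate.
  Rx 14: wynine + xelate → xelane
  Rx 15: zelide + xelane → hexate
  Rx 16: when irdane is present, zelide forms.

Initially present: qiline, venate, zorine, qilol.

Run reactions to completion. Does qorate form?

Yes

zorine and qilol present → irdane forms (Rx 8).
irdane present → zelide forms (Rx 16).
zelide present → corine forms (Rx 12).
corine, qilol, and venate present → venane forms (Rx 4).
venane present → xelate forms (Rx 6).
qilol and xelate present → qorate forms (Rx 11).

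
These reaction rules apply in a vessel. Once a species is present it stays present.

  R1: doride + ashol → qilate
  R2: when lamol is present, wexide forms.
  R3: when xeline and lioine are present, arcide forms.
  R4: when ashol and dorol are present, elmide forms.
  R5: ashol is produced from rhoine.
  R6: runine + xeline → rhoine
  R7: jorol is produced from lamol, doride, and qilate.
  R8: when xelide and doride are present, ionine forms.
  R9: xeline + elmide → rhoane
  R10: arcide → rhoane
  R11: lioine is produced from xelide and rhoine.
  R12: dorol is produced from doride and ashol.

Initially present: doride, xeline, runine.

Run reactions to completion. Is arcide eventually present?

No

arcide would need xeline and lioine (R3), but lioine never forms.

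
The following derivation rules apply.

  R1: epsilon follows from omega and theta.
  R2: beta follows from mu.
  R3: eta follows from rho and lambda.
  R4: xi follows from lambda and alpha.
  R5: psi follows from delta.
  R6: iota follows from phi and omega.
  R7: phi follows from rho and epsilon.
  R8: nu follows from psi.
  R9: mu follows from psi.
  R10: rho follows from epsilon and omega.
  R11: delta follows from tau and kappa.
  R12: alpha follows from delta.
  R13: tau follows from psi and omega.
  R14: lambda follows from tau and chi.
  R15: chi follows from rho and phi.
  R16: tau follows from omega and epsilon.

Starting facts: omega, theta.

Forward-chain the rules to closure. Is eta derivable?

From omega and theta, R1 gives epsilon.
omega and epsilon hold, so tau follows (R16).
epsilon and omega hold, so rho follows (R10).
rho and epsilon hold, so phi follows (R7).
rho and phi hold, so chi follows (R15).
From tau and chi, R14 gives lambda.
rho and lambda hold, so eta follows (R3).

Yes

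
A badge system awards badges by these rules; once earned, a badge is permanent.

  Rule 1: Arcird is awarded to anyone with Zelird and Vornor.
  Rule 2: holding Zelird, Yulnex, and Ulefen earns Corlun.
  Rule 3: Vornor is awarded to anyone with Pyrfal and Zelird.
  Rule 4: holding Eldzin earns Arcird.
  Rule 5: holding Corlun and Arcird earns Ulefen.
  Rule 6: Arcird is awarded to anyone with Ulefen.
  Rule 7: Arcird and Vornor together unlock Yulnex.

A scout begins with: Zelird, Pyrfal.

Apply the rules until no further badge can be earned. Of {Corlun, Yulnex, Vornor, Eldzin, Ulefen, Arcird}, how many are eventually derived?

With Pyrfal and Zelird, Vornor is earned (Rule 3).
With Zelird and Vornor, Arcird is earned (Rule 1).
With Arcird and Vornor, Yulnex is earned (Rule 7).
Corlun would need Zelird, Yulnex, and Ulefen (Rule 2), but Ulefen is never earned.
Yulnex: reached.
Vornor: reached.
No rule produces Eldzin, and it is not given.
Ulefen would need Corlun and Arcird (Rule 5), but Corlun is never earned.
Arcird: reached.
Reached: Yulnex, Vornor, and Arcird — 3 of the 6.

3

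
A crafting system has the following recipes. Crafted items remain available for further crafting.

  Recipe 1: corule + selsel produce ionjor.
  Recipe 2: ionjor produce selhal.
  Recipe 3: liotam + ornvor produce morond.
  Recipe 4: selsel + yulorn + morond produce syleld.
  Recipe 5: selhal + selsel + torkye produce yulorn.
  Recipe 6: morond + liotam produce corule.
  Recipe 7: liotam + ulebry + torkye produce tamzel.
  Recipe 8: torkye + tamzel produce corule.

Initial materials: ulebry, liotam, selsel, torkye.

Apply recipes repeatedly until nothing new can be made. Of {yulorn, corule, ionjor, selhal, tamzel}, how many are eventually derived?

5

liotam + ulebry + torkye → tamzel (Recipe 7).
torkye + tamzel → corule (Recipe 8).
Using Recipe 1, corule and selsel make ionjor.
ionjor → selhal (Recipe 2).
Using Recipe 5, selhal, selsel, and torkye make yulorn.
yulorn: reached.
corule: reached.
ionjor: reached.
selhal: reached.
tamzel: reached.
All 5 are reached.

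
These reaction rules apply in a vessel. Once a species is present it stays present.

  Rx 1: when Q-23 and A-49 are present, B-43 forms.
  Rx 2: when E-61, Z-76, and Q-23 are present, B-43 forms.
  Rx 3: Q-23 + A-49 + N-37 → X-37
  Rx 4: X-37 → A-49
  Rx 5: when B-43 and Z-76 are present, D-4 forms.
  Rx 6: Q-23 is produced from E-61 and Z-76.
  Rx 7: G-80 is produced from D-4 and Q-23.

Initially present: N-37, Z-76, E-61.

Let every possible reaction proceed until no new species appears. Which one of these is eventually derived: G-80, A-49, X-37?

E-61 and Z-76 present → Q-23 forms (Rx 6).
E-61, Z-76, and Q-23 present → B-43 forms (Rx 2).
B-43 and Z-76 present → D-4 forms (Rx 5).
D-4 and Q-23 present → G-80 forms (Rx 7).
A-49 would need X-37 (Rx 4), but X-37 never forms. X-37 would need Q-23, A-49, and N-37 (Rx 3), but A-49 never forms.

G-80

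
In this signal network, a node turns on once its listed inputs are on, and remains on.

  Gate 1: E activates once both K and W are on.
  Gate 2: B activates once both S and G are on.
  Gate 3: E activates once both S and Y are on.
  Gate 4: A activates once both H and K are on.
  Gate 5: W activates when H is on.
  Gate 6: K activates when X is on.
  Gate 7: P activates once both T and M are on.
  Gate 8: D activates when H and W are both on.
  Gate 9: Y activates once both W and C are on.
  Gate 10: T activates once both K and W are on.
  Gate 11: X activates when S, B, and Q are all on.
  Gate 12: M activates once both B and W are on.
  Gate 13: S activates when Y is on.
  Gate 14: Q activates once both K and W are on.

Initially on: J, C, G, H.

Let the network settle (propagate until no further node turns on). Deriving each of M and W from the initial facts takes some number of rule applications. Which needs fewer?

W: H is on, so W activates (Gate 5). [1 rule application]
M: H is on, so W activates (Gate 5). Gate 9: W and C on → Y on. Gate 13: Y on → S on. S and G are on, so B activates (Gate 2). Gate 12: B and W on → M on. [5 rule applications]
W needs fewer.

W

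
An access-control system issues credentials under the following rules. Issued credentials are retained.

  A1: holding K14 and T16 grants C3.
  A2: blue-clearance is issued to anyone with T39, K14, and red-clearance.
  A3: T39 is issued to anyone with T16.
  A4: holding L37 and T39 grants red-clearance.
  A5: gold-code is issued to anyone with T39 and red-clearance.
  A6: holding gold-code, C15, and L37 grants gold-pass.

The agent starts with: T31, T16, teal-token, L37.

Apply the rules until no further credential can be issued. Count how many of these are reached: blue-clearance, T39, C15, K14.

1

Holding T16 grants T39 (A3).
blue-clearance would need T39, K14, and red-clearance (A2), but K14 is never granted.
T39: reached.
No rule produces C15, and it is not given.
No rule produces K14, and it is not given.
Reached: T39 — 1 of the 4.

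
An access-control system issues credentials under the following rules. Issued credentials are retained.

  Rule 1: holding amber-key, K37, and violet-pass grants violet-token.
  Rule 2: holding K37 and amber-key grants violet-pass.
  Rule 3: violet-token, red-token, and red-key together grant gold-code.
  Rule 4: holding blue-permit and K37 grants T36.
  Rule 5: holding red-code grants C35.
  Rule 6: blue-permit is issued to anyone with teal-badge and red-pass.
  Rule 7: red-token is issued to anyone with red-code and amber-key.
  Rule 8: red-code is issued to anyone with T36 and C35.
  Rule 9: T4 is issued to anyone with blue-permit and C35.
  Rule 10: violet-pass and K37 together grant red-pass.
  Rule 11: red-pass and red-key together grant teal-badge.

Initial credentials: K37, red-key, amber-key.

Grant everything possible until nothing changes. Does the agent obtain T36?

Holding K37 and amber-key grants violet-pass (Rule 2).
Holding violet-pass and K37 grants red-pass (Rule 10).
Holding red-pass and red-key grants teal-badge (Rule 11).
Holding teal-badge and red-pass grants blue-permit (Rule 6).
Holding blue-permit and K37 grants T36 (Rule 4).

Yes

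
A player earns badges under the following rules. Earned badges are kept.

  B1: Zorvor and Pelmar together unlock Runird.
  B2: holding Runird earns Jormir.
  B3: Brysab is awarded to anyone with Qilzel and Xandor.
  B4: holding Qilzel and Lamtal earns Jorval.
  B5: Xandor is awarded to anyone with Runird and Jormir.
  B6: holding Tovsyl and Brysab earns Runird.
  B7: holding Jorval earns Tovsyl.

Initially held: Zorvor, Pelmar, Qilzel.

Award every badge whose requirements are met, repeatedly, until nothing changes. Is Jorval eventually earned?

Jorval would need Qilzel and Lamtal (B4), but Lamtal is never earned.

No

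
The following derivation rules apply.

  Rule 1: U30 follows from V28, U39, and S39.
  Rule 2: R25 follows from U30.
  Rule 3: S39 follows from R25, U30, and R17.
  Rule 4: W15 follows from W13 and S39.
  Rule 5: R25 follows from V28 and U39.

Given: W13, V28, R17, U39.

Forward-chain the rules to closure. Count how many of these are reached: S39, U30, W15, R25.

1

V28 and U39 hold, so R25 follows (Rule 5).
S39 would need R25, U30, and R17 (Rule 3), but U30 is never established.
U30 would need V28, U39, and S39 (Rule 1), but S39 is never established.
W15 would need W13 and S39 (Rule 4), but S39 is never established.
R25: reached.
Reached: R25 — 1 of the 4.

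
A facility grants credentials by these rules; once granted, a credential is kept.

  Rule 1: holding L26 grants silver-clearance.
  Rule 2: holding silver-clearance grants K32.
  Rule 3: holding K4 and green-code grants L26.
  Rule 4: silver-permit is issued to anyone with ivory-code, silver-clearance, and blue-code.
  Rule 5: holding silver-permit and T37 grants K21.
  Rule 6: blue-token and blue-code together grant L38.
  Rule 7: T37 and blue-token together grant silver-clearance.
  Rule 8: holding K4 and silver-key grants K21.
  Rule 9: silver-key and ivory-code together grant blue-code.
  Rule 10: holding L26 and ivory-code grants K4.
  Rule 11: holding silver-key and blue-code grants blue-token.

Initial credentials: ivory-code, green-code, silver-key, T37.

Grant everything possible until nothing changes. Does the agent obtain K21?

Holding silver-key and ivory-code grants blue-code (Rule 9).
Holding silver-key and blue-code grants blue-token (Rule 11).
Holding T37 and blue-token grants silver-clearance (Rule 7).
Holding ivory-code, silver-clearance, and blue-code grants silver-permit (Rule 4).
Holding silver-permit and T37 grants K21 (Rule 5).

Yes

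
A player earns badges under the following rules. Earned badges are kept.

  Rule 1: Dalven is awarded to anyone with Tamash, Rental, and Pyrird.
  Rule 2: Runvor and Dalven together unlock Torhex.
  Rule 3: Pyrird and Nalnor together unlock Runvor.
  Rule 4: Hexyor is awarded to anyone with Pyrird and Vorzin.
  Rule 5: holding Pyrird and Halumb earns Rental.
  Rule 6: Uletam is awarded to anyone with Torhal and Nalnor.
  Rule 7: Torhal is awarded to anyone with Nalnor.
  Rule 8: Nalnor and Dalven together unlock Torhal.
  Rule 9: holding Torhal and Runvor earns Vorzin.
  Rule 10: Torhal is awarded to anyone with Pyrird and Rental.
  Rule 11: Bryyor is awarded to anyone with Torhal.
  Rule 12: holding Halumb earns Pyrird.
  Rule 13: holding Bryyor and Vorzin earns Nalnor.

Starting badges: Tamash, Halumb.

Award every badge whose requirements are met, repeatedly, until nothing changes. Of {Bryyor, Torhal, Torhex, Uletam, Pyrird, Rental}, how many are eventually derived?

With Halumb, Pyrird is earned (Rule 12).
With Pyrird and Halumb, Rental is earned (Rule 5).
With Pyrird and Rental, Torhal is earned (Rule 10).
With Torhal, Bryyor is earned (Rule 11).
Bryyor: reached.
Torhal: reached.
Torhex would need Runvor and Dalven (Rule 2), but Runvor is never earned.
Uletam would need Torhal and Nalnor (Rule 6), but Nalnor is never earned.
Pyrird: reached.
Rental: reached.
Reached: Bryyor, Torhal, Pyrird, and Rental — 4 of the 6.

4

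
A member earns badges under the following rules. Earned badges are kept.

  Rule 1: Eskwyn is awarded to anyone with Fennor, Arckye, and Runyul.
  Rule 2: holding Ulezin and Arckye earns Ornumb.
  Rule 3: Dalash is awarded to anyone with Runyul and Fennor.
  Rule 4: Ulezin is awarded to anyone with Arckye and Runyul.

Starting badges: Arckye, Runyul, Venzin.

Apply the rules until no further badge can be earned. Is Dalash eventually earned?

Dalash would need Runyul and Fennor (Rule 3), but Fennor is never earned.

No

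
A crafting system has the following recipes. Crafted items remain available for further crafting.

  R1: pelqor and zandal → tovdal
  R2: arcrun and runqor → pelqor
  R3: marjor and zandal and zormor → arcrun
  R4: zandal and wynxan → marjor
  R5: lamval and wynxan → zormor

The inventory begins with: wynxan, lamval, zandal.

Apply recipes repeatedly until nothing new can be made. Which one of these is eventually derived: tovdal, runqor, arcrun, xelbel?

lamval and wynxan → zormor (R5).
Using R4, zandal and wynxan make marjor.
marjor and zandal and zormor → arcrun (R3).
No rule produces xelbel, and it is not given. tovdal would need pelqor and zandal (R1), but pelqor is never obtained. No rule produces runqor, and it is not given.

arcrun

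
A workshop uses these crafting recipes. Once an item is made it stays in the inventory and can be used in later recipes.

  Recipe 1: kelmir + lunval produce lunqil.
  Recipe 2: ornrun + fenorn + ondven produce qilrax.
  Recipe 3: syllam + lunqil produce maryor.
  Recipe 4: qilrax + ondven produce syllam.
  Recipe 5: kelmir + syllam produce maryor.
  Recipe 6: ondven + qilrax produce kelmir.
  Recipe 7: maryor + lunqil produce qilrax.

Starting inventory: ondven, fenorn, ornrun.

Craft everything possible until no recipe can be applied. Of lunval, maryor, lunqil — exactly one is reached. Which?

maryor

ornrun + fenorn + ondven → qilrax (Recipe 2).
Using Recipe 6, ondven and qilrax make kelmir.
qilrax + ondven → syllam (Recipe 4).
kelmir + syllam → maryor (Recipe 5).
No rule produces lunval, and it is not given. lunqil would need kelmir and lunval (Recipe 1), but lunval is never obtained.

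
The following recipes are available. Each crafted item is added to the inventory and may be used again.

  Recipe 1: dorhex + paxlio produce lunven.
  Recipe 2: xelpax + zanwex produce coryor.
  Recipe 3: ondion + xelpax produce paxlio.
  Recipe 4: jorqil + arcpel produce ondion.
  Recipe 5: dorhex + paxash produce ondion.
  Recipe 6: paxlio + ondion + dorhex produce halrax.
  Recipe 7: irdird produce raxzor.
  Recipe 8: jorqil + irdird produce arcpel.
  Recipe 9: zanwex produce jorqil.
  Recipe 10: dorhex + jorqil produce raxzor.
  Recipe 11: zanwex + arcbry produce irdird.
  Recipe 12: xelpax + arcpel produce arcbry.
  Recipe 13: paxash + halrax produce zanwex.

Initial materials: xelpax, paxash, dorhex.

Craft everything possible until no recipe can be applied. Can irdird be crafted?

No

irdird would need zanwex and arcbry (Recipe 11), but arcbry is never obtained.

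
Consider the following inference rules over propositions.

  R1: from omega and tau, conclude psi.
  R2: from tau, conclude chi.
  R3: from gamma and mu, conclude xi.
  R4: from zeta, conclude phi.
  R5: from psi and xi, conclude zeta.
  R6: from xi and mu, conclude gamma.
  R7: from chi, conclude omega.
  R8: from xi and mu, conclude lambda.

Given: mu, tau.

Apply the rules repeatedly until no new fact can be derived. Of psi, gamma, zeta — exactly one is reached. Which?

psi

tau holds, so chi follows (R2).
chi holds, so omega follows (R7).
omega and tau hold, so psi follows (R1).
gamma would need xi and mu (R6), but xi is never established. zeta would need psi and xi (R5), but xi is never established.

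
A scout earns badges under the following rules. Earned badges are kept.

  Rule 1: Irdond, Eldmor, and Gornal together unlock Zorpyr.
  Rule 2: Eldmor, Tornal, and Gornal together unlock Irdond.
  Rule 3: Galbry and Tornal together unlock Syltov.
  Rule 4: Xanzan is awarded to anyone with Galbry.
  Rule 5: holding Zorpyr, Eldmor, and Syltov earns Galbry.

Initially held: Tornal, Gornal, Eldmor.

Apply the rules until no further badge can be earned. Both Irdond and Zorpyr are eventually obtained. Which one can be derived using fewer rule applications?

Irdond: With Eldmor, Tornal, and Gornal, Irdond is earned (Rule 2). [1 rule application]
Zorpyr: With Eldmor, Tornal, and Gornal, Irdond is earned (Rule 2). With Irdond, Eldmor, and Gornal, Zorpyr is earned (Rule 1). [2 rule applications]
Irdond needs fewer.

Irdond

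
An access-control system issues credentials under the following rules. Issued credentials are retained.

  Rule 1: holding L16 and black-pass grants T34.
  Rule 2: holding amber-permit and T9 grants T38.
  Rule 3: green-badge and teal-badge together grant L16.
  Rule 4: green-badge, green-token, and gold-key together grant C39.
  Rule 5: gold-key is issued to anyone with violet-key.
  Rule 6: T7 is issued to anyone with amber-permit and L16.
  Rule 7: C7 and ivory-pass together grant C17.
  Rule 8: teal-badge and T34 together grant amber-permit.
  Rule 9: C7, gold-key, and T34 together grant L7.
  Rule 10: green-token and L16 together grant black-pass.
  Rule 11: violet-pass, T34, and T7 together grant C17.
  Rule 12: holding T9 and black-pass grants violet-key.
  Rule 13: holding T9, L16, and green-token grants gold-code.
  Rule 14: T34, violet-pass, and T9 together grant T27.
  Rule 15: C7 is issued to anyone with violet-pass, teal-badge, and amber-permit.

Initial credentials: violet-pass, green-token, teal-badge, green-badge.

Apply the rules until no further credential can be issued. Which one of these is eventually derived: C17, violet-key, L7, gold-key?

C17

Holding green-badge and teal-badge grants L16 (Rule 3).
Holding green-token and L16 grants black-pass (Rule 10).
Holding L16 and black-pass grants T34 (Rule 1).
Holding teal-badge and T34 grants amber-permit (Rule 8).
Holding amber-permit and L16 grants T7 (Rule 6).
Holding violet-pass, T34, and T7 grants C17 (Rule 11).
L7 would need C7, gold-key, and T34 (Rule 9), but gold-key is never granted. gold-key would need violet-key (Rule 5), but violet-key is never granted. violet-key would need T9 and black-pass (Rule 12), but T9 is never granted.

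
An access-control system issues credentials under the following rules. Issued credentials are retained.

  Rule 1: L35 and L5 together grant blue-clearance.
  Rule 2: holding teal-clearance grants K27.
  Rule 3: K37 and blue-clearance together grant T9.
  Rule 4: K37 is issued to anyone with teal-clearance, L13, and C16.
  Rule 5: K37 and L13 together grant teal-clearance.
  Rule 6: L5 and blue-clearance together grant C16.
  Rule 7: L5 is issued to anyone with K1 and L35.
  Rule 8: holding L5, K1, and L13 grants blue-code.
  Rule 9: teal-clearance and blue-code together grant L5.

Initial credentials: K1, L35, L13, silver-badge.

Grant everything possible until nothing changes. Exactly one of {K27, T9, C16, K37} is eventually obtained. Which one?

Holding K1 and L35 grants L5 (Rule 7).
Holding L35 and L5 grants blue-clearance (Rule 1).
Holding L5 and blue-clearance grants C16 (Rule 6).
K37 would need teal-clearance, L13, and C16 (Rule 4), but teal-clearance is never granted. T9 would need K37 and blue-clearance (Rule 3), but K37 is never granted. K27 would need teal-clearance (Rule 2), but teal-clearance is never granted.

C16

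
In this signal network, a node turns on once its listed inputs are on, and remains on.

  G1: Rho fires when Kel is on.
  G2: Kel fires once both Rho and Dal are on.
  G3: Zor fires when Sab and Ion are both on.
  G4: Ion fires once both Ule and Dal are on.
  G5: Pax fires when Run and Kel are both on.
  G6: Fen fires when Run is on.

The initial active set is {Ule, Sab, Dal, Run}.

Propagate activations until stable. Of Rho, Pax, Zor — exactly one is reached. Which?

Ule and Dal are on, so Ion fires (G4).
G3: Sab and Ion on → Zor on.
Pax would need Run and Kel (G5), but Kel never turns on. Rho would need Kel (G1), but Kel never turns on.

Zor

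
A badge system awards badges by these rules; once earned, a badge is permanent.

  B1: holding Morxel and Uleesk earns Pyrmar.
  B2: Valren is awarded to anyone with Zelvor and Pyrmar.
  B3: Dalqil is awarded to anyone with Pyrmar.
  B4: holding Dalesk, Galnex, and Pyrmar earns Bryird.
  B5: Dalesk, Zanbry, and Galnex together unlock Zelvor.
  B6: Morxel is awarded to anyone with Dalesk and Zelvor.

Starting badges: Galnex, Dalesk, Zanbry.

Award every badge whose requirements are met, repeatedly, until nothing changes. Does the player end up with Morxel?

Yes

With Dalesk, Zanbry, and Galnex, Zelvor is earned (B5).
With Dalesk and Zelvor, Morxel is earned (B6).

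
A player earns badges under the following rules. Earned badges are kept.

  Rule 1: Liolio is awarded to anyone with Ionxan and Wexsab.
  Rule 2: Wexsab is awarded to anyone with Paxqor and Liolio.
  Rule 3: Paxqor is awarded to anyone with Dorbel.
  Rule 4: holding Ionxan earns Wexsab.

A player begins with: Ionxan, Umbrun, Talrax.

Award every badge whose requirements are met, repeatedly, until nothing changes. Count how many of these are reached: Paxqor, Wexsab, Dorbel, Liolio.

2

With Ionxan, Wexsab is earned (Rule 4).
With Ionxan and Wexsab, Liolio is earned (Rule 1).
Paxqor would need Dorbel (Rule 3), but Dorbel is never earned.
Wexsab: reached.
No rule produces Dorbel, and it is not given.
Liolio: reached.
Reached: Wexsab and Liolio — 2 of the 4.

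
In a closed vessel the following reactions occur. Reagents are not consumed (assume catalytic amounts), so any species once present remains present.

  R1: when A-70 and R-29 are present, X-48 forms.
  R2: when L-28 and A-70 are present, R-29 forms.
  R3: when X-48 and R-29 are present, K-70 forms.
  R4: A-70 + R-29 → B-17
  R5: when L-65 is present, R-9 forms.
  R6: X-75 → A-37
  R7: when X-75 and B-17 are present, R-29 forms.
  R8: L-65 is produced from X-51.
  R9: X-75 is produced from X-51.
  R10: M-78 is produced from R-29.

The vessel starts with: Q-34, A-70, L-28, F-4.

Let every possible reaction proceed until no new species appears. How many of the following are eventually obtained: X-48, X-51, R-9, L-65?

L-28 and A-70 present → R-29 forms (R2).
A-70 and R-29 present → X-48 forms (R1).
X-48: reached.
No rule produces X-51, and it is not given.
R-9 would need L-65 (R5), but L-65 never forms.
L-65 would need X-51 (R8), but X-51 never forms.
Reached: X-48 — 1 of the 4.

1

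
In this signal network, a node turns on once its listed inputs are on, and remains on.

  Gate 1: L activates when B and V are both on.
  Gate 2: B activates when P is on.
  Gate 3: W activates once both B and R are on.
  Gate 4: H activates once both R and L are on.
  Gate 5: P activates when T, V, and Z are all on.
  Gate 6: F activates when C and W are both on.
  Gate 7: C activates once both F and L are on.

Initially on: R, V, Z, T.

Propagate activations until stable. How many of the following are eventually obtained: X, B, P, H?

Gate 5: T, V, and Z on → P on.
P is on, so B activates (Gate 2).
B and V are on, so L activates (Gate 1).
R and L are on, so H activates (Gate 4).
No rule produces X, and it is not given.
B: reached.
P: reached.
H: reached.
Reached: B, P, and H — 3 of the 4.

3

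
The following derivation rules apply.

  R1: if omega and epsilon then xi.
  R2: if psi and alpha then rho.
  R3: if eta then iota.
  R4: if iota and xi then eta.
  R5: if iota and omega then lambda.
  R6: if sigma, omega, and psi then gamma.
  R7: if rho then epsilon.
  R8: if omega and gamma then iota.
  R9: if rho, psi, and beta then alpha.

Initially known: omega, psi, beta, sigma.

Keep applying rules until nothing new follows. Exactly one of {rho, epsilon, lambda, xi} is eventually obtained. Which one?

sigma, omega, and psi hold, so gamma follows (R6).
omega and gamma hold, so iota follows (R8).
From iota and omega, R5 gives lambda.
rho would need psi and alpha (R2), but alpha is never established. xi would need omega and epsilon (R1), but epsilon is never established. epsilon would need rho (R7), but rho is never established.

lambda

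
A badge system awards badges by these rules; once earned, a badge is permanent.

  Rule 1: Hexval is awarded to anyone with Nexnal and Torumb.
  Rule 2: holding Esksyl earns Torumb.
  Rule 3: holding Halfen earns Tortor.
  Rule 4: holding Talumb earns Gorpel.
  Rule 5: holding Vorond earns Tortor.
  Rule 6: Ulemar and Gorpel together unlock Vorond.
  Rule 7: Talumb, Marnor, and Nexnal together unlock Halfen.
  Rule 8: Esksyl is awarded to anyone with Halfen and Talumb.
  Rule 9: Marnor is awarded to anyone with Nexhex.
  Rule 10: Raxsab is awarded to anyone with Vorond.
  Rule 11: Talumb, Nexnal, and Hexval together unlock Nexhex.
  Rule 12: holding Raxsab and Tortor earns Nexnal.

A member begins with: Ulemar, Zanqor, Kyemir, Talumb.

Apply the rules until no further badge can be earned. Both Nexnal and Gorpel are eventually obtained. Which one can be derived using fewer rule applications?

Gorpel: With Talumb, Gorpel is earned (Rule 4). [1 rule application]
Nexnal: With Talumb, Gorpel is earned (Rule 4). With Ulemar and Gorpel, Vorond is earned (Rule 6). With Vorond, Tortor is earned (Rule 5). With Vorond, Raxsab is earned (Rule 10). With Raxsab and Tortor, Nexnal is earned (Rule 12). [5 rule applications]
Gorpel needs fewer.

Gorpel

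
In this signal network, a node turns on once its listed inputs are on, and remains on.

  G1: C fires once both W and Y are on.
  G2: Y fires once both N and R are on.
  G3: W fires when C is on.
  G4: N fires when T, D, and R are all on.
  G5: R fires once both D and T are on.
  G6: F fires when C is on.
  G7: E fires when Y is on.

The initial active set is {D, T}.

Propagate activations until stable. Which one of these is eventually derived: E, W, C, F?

E

D and T are on, so R fires (G5).
T, D, and R are on, so N fires (G4).
N and R are on, so Y fires (G2).
Y is on, so E fires (G7).
W would need C (G3), but C never turns on. C would need W and Y (G1), but W never turns on. F would need C (G6), but C never turns on.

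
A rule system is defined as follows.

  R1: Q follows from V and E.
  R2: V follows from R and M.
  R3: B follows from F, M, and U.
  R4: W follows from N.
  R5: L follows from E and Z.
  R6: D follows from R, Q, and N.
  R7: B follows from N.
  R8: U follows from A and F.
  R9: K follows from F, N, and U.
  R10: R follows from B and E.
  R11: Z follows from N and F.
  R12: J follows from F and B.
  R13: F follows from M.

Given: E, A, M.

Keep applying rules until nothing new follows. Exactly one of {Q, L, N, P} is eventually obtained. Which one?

M holds, so F follows (R13).
From A and F, R8 gives U.
F, M, and U hold, so B follows (R3).
From B and E, R10 gives R.
From R and M, R2 gives V.
From V and E, R1 gives Q.
No rule produces N, and it is not given. No rule produces P, and it is not given. L would need E and Z (R5), but Z is never established.

Q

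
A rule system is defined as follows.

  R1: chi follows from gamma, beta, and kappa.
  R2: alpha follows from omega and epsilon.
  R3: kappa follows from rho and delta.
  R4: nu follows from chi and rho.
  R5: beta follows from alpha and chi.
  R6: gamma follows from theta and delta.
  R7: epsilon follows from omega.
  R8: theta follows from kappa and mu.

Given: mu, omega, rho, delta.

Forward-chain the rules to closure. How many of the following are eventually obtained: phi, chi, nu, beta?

0

No rule produces phi, and it is not given.
chi would need gamma, beta, and kappa (R1), but beta is never established.
nu would need chi and rho (R4), but chi is never established.
beta would need alpha and chi (R5), but chi is never established.
None of the 4 are reached.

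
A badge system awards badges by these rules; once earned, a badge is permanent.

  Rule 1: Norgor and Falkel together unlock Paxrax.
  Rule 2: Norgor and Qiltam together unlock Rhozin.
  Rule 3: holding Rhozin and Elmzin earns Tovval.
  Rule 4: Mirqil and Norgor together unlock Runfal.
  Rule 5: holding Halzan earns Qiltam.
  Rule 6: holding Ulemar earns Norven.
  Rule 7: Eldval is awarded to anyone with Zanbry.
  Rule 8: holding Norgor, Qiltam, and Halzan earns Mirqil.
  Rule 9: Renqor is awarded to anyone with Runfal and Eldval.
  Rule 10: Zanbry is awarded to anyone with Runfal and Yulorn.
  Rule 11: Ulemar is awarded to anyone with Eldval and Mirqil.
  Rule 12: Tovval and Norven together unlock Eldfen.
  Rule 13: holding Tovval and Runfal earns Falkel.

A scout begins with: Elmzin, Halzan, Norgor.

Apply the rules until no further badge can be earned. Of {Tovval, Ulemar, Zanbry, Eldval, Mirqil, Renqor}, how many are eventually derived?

With Halzan, Qiltam is earned (Rule 5).
With Norgor and Qiltam, Rhozin is earned (Rule 2).
With Norgor, Qiltam, and Halzan, Mirqil is earned (Rule 8).
With Rhozin and Elmzin, Tovval is earned (Rule 3).
Tovval: reached.
Ulemar would need Eldval and Mirqil (Rule 11), but Eldval is never earned.
Zanbry would need Runfal and Yulorn (Rule 10), but Yulorn is never earned.
Eldval would need Zanbry (Rule 7), but Zanbry is never earned.
Mirqil: reached.
Renqor would need Runfal and Eldval (Rule 9), but Eldval is never earned.
Reached: Tovval and Mirqil — 2 of the 6.

2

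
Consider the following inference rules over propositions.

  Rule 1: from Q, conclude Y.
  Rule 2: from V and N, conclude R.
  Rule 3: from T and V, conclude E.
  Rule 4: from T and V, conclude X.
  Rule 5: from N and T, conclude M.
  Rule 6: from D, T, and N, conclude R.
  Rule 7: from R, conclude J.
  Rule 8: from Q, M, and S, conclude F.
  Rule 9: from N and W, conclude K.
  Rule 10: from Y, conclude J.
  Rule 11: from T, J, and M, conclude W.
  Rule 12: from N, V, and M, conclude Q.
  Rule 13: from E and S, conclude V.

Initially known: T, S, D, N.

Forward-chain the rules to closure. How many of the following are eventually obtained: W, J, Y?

N and T hold, so M follows (Rule 5).
D, T, and N hold, so R follows (Rule 6).
R holds, so J follows (Rule 7).
T, J, and M hold, so W follows (Rule 11).
W: reached.
J: reached.
Y would need Q (Rule 1), but Q is never established.
Reached: W and J — 2 of the 3.

2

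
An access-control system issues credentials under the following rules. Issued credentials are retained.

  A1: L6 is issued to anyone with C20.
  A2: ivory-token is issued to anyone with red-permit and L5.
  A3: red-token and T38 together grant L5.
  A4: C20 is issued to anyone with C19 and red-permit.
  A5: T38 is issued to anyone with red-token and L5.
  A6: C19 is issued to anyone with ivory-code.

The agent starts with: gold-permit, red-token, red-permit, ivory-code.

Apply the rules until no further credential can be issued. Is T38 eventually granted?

No

T38 would need red-token and L5 (A5), but L5 is never granted.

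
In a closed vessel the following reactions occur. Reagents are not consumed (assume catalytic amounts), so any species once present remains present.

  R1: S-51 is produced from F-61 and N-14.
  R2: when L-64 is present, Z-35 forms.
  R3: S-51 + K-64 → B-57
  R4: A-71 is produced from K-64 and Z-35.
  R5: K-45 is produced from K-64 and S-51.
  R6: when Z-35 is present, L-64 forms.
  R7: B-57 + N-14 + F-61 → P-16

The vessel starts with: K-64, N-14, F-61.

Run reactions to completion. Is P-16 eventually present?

F-61 and N-14 present → S-51 forms (R1).
S-51 and K-64 present → B-57 forms (R3).
B-57, N-14, and F-61 present → P-16 forms (R7).

Yes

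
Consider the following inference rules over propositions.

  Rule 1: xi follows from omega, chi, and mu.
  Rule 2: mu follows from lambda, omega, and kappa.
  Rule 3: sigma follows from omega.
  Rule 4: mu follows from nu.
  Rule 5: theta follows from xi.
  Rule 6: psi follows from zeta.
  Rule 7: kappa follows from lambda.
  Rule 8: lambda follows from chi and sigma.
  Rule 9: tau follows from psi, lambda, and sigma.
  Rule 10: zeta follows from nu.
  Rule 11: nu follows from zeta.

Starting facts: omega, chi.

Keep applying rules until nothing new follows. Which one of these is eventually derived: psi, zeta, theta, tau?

theta

From omega, Rule 3 gives sigma.
chi and sigma hold, so lambda follows (Rule 8).
lambda holds, so kappa follows (Rule 7).
From lambda, omega, and kappa, Rule 2 gives mu.
omega, chi, and mu hold, so xi follows (Rule 1).
xi holds, so theta follows (Rule 5).
zeta would need nu (Rule 10), but nu is never established. psi would need zeta (Rule 6), but zeta is never established. tau would need psi, lambda, and sigma (Rule 9), but psi is never established.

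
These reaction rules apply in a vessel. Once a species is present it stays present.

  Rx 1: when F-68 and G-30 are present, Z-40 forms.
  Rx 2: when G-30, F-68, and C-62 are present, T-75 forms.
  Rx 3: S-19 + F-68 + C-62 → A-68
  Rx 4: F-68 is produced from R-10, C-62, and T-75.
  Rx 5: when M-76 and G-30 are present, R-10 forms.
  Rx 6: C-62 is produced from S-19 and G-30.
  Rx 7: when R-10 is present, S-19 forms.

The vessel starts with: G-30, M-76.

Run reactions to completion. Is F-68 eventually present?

F-68 would need R-10, C-62, and T-75 (Rx 4), but T-75 never forms.

No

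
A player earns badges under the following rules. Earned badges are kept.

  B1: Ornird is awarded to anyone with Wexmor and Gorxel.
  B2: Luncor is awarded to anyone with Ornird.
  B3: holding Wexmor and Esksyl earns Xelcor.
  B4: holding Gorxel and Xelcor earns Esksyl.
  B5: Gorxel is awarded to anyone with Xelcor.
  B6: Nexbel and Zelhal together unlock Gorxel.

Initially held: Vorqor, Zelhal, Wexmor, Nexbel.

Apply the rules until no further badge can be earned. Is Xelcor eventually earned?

No

Xelcor would need Wexmor and Esksyl (B3), but Esksyl is never earned.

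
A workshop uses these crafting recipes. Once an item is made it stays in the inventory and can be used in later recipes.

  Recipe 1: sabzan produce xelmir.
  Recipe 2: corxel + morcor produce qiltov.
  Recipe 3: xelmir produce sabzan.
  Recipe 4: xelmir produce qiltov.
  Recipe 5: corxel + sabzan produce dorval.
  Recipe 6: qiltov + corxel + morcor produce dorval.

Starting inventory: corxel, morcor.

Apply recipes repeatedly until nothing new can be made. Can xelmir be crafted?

No

xelmir would need sabzan (Recipe 1), but sabzan is never obtained.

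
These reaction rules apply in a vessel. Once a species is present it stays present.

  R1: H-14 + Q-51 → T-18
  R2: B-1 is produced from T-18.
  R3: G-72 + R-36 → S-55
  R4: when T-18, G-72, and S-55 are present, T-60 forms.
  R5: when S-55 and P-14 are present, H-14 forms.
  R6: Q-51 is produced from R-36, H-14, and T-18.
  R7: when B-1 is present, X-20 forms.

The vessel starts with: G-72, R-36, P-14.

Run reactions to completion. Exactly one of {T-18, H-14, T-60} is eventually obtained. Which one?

H-14

G-72 and R-36 present → S-55 forms (R3).
S-55 and P-14 present → H-14 forms (R5).
T-60 would need T-18, G-72, and S-55 (R4), but T-18 never forms. T-18 would need H-14 and Q-51 (R1), but Q-51 never forms.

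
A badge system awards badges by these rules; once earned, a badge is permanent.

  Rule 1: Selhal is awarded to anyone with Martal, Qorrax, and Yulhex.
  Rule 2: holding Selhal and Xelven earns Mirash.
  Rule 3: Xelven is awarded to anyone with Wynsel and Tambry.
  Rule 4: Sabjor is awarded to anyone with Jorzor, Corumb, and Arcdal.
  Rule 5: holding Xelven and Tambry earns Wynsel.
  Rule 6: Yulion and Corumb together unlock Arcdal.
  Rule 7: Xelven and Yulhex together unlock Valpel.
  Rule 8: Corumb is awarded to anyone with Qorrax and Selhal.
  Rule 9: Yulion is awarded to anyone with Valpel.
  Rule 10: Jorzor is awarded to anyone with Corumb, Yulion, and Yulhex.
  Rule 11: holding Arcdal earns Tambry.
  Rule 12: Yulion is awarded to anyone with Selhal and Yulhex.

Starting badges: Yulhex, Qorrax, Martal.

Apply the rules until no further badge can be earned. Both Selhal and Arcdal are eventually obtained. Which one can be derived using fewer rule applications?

Selhal: With Martal, Qorrax, and Yulhex, Selhal is earned (Rule 1). [1 rule application]
Arcdal: With Martal, Qorrax, and Yulhex, Selhal is earned (Rule 1). With Qorrax and Selhal, Corumb is earned (Rule 8). With Selhal and Yulhex, Yulion is earned (Rule 12). With Yulion and Corumb, Arcdal is earned (Rule 6). [4 rule applications]
Selhal needs fewer.

Selhal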